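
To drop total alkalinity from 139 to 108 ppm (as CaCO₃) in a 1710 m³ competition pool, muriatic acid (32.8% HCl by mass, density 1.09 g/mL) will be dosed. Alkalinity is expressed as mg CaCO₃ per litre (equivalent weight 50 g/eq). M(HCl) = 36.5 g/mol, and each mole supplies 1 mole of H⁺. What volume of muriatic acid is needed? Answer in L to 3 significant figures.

Volume: 1710 m³ = 1,710,000 L.
Alkalinity to neutralize: (139 − 108) = 31 mg/L as CaCO₃ × 1,710,000 L = 53,010 g as CaCO₃.
Equivalents of H⁺ required: 53,010 ÷ 50 g/eq = 1060 eq = 1060 mol HCl.
Mass of HCl: 1060 × 36.5 = 38,700 g.
Mass of 32.8% solution: 38,700 / 0.328 = 118,000 g.
Volume: 118,000 g ÷ 1.09 g/mL = 108,200 mL.

108 L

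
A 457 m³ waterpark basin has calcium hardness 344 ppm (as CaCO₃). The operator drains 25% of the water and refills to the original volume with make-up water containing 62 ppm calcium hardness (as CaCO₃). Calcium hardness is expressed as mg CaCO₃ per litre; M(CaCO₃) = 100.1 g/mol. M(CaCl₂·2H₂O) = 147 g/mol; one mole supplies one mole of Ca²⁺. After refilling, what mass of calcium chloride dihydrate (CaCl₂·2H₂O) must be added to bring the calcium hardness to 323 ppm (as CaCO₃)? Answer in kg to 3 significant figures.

Volume: 457 m³ = 457,000 L.
After draining 25% and refilling: 344 × 0.75 + 62 × 0.25 = 273.5 ppm.
Deficit to target: 323 − 273.5 = 49.5 mg/L.
As CaCO₃: 49.5 mg/L × 457,000 L = 22,620 g; ÷ 100.1 = 226 mol Ca²⁺.
Mass: 226 × 147 = 33,220 g.

33.2 kg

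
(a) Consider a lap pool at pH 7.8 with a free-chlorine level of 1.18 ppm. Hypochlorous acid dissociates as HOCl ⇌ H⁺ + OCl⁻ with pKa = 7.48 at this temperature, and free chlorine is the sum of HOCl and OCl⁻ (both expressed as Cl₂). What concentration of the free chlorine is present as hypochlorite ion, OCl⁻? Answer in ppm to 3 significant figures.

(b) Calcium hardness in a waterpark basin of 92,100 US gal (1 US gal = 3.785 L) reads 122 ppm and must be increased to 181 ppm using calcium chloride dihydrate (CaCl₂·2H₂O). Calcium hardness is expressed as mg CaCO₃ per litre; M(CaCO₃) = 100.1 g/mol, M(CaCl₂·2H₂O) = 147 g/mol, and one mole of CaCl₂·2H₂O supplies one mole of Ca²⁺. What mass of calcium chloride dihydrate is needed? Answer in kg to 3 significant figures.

(a) 0.798 ppm; (b) 30.2 kg

(a) [OCl⁻]/[HOCl] = 10^(pH − pKa) = 10^(7.8 − 7.48) = 10^0.32 = 2.089.
(a) Fraction as HOCl = 1 / (1 + 2.089) = 0.3237.
(a) OCl⁻ = (1 − 0.3237) × 1.18 ppm = 0.798 ppm.

(b) Volume: 92,100 US gal × 3.785 L/gal = 348,598 L.
(b) Hardness to add: (181 − 122) = 59 mg/L as CaCO₃ × 348,598 L = 20,570 g as CaCO₃.
(b) Moles of Ca²⁺ (1 mol Ca²⁺ ≡ 1 mol CaCO₃): 20,570 / 100.1 g/mol = 205.5 mol.
(b) Mass of CaCl₂·2H₂O: 205.5 × 147 = 30,200 g.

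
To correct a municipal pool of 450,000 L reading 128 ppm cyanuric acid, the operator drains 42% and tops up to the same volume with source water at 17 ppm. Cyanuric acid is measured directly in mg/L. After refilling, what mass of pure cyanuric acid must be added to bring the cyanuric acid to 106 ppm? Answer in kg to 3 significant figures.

11.1 kg

After draining 42% and refilling: 128 × 0.58 + 17 × 0.42 = 81.38 ppm.
Deficit to target: 106 − 81.38 = 24.62 mg/L.
Mass: 24.62 mg/L × 450,000 L = 11,080 g cyanuric acid.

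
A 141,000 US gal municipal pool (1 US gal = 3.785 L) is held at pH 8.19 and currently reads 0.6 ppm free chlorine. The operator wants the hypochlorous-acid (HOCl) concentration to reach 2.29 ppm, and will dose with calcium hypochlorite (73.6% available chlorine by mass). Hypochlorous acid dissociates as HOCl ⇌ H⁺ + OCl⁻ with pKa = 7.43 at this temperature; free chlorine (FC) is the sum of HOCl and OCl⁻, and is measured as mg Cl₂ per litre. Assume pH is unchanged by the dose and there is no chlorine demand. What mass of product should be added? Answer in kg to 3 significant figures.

10.8 kg

Volume: 141,000 US gal × 3.785 L/gal = 533,685 L.
[OCl⁻]/[HOCl] = 10^(pH − pKa) = 10^(8.19 − 7.43) = 5.754; fraction as HOCl = 1/(1 + 5.754) = 0.1481.
Free chlorine required for 2.29 ppm HOCl: 2.29 / 0.1481 = 15.47 ppm.
FC to add: 15.47 − 0.6 = 14.87 mg/L as Cl₂.
Cl₂ equivalent: 14.87 mg/L × 533,685 L = 7935 g.
Product at 73.6% available Cl: 7935 / 0.736 = 10,780 g.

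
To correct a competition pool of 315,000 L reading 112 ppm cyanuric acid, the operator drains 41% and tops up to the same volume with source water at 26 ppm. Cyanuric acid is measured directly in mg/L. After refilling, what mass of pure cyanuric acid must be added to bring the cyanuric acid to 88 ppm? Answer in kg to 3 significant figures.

3.55 kg

After draining 41% and refilling: 112 × 0.59 + 26 × 0.41 = 76.74 ppm.
Deficit to target: 88 − 76.74 = 11.26 mg/L.
Mass: 11.26 mg/L × 315,000 L = 3547 g cyanuric acid.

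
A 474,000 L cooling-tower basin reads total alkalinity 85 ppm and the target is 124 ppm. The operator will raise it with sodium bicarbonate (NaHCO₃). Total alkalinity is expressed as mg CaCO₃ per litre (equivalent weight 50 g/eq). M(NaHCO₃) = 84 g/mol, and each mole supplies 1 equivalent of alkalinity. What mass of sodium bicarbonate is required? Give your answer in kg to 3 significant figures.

31.1 kg

Alkalinity to add: (124 − 85) = 39 mg/L as CaCO₃ × 474,000 L = 18,490 g as CaCO₃.
Equivalents: 18,490 g ÷ 50 g/eq = 369.7 eq.
NaHCO₃ supplies 1 eq per mole → 369.7 mol.
Mass: 369.7 mol × 84 g/mol = 31,060 g.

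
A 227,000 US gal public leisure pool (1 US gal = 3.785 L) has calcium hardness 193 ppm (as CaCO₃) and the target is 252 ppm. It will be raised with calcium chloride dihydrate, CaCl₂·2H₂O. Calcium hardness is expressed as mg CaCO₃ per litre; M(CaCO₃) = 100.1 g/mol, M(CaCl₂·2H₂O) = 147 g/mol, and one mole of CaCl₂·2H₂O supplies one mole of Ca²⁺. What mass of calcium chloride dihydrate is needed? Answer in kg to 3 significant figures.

Volume: 227,000 US gal × 3.785 L/gal = 859,195 L.
Hardness to add: (252 − 193) = 59 mg/L as CaCO₃ × 859,195 L = 50,690 g as CaCO₃.
Moles of Ca²⁺ (1 mol Ca²⁺ ≡ 1 mol CaCO₃): 50,690 / 100.1 g/mol = 506.4 mol.
Mass of CaCl₂·2H₂O: 506.4 × 147 = 74,440 g.

74.4 kg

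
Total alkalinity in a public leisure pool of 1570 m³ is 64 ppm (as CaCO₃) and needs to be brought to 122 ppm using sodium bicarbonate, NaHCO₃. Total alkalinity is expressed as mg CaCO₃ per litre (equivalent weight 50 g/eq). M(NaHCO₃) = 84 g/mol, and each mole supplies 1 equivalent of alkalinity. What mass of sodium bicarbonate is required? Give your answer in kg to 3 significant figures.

Volume: 1570 m³ = 1,570,000 L.
Alkalinity to add: (122 − 64) = 58 mg/L as CaCO₃ × 1,570,000 L = 91,060 g as CaCO₃.
Equivalents: 91,060 g ÷ 50 g/eq = 1821 eq.
NaHCO₃ supplies 1 eq per mole → 1821 mol.
Mass: 1821 mol × 84 g/mol = 153,000 g.

153 kg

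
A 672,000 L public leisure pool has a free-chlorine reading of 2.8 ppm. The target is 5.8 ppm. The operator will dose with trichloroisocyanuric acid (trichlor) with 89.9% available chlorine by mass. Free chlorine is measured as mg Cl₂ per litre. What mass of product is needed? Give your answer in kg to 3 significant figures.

2.24 kg

Chlorine deficit: 5.8 − 2.8 = 3 ppm = 3 mg/L as Cl₂.
Cl₂ equivalent needed: 3 mg/L × 672,000 L = 2,016,000 mg = 2016 g.
Product at 89.9% available chlorine: 2016 / 0.899 = 2242 g.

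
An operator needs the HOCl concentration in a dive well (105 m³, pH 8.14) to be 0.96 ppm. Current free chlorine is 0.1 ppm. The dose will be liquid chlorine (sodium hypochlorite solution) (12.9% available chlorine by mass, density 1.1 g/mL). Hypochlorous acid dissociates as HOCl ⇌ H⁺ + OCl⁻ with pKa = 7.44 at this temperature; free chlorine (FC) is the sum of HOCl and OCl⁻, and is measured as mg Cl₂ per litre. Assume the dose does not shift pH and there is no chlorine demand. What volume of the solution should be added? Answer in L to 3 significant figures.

4.20 L

Volume: 105 m³ = 105,000 L.
[OCl⁻]/[HOCl] = 10^(pH − pKa) = 10^(8.14 − 7.44) = 5.012; fraction as HOCl = 1/(1 + 5.012) = 0.1663.
Free chlorine required for 0.96 ppm HOCl: 0.96 / 0.1663 = 5.771 ppm.
FC to add: 5.771 − 0.1 = 5.671 mg/L as Cl₂.
Cl₂ equivalent: 5.671 mg/L × 105,000 L = 595.5 g.
Product at 12.9% available Cl: 595.5 / 0.129 = 4616 g.
Volume: 4616 g ÷ 1.1 g/mL = 4197 mL.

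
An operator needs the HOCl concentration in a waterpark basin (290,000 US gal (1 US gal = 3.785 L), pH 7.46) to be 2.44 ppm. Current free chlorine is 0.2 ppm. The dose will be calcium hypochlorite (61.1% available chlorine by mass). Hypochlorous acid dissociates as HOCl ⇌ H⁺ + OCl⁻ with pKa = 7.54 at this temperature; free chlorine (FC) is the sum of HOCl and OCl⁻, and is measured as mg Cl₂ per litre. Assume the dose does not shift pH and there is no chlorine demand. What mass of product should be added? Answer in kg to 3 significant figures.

Volume: 290,000 US gal × 3.785 L/gal = 1,097,650 L.
[OCl⁻]/[HOCl] = 10^(pH − pKa) = 10^(7.46 − 7.54) = 0.8318; fraction as HOCl = 1/(1 + 0.8318) = 0.5459.
Free chlorine required for 2.44 ppm HOCl: 2.44 / 0.5459 = 4.47 ppm.
FC to add: 4.47 − 0.2 = 4.27 mg/L as Cl₂.
Cl₂ equivalent: 4.27 mg/L × 1,097,650 L = 4686 g.
Product at 61.1% available Cl: 4686 / 0.611 = 7670 g.

7.67 kg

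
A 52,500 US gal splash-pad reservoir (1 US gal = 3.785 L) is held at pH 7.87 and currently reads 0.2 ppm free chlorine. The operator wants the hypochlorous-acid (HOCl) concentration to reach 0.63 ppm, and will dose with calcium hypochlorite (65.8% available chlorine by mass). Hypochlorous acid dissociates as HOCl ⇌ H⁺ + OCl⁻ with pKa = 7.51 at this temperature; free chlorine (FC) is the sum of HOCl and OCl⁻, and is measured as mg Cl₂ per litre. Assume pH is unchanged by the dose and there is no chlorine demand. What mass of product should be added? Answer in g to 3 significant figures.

566 g

Volume: 52,500 US gal × 3.785 L/gal = 198,712 L.
[OCl⁻]/[HOCl] = 10^(pH − pKa) = 10^(7.87 − 7.51) = 2.291; fraction as HOCl = 1/(1 + 2.291) = 0.3039.
Free chlorine required for 0.63 ppm HOCl: 0.63 / 0.3039 = 2.073 ppm.
FC to add: 2.073 − 0.2 = 1.873 mg/L as Cl₂.
Cl₂ equivalent: 1.873 mg/L × 198,712 L = 372.2 g.
Product at 65.8% available Cl: 372.2 / 0.658 = 565.7 g.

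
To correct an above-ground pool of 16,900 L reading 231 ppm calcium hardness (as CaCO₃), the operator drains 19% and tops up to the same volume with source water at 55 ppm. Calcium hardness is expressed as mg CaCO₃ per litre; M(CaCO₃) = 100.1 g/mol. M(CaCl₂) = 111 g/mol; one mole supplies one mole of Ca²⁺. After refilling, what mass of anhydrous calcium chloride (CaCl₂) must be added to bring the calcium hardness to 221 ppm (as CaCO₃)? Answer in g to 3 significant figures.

After draining 19% and refilling: 231 × 0.81 + 55 × 0.19 = 197.56 ppm.
Deficit to target: 221 − 197.56 = 23.44 mg/L.
As CaCO₃: 23.44 mg/L × 16,900 L = 396.1 g; ÷ 100.1 = 3.957 mol Ca²⁺.
Mass: 3.957 × 111 = 439.3 g.

439 g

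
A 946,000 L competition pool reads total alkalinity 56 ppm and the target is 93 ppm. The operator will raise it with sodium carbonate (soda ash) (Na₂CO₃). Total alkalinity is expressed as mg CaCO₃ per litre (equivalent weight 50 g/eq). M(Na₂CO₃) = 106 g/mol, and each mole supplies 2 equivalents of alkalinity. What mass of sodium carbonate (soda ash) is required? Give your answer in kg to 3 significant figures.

37.1 kg

Alkalinity to add: (93 − 56) = 37 mg/L as CaCO₃ × 946,000 L = 35,000 g as CaCO₃.
Equivalents: 35,000 g ÷ 50 g/eq = 700 eq.
Each mole of Na₂CO₃ supplies 2 eq, so 700 / 2 = 350 mol.
Mass: 350 mol × 106 g/mol = 37,100 g.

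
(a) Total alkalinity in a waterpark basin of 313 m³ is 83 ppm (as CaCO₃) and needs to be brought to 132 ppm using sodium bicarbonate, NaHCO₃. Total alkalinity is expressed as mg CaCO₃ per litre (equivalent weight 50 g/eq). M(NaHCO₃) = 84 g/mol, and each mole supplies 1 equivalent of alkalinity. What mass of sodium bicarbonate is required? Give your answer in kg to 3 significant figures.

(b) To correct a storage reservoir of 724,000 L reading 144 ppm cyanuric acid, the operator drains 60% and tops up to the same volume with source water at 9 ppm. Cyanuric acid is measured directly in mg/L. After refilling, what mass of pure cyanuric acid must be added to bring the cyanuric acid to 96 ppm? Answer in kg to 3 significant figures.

(a) 25.8 kg; (b) 23.9 kg

(a) Volume: 313 m³ = 313,000 L.
(a) Alkalinity to add: (132 − 83) = 49 mg/L as CaCO₃ × 313,000 L = 15,340 g as CaCO₃.
(a) Equivalents: 15,340 g ÷ 50 g/eq = 306.7 eq.
(a) NaHCO₃ supplies 1 eq per mole → 306.7 mol.
(a) Mass: 306.7 mol × 84 g/mol = 25,770 g.

(b) After draining 60% and refilling: 144 × 0.40 + 9 × 0.60 = 63 ppm.
(b) Deficit to target: 96 − 63 = 33 mg/L.
(b) Mass: 33 mg/L × 724,000 L = 23,890 g cyanuric acid.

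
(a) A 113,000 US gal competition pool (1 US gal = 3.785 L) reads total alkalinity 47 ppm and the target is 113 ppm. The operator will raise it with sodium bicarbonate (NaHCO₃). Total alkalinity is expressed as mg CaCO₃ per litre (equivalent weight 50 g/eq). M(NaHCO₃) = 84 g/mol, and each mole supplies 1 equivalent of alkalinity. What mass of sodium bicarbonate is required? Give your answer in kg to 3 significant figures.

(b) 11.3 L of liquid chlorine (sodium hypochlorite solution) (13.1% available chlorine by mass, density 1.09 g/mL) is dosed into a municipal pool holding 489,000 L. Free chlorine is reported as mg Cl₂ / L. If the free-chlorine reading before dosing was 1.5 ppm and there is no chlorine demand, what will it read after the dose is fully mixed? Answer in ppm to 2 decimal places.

(a) 47.4 kg; (b) 4.80 ppm

(a) Volume: 113,000 US gal × 3.785 L/gal = 427,705 L.
(a) Alkalinity to add: (113 − 47) = 66 mg/L as CaCO₃ × 427,705 L = 28,230 g as CaCO₃.
(a) Equivalents: 28,230 g ÷ 50 g/eq = 564.6 eq.
(a) NaHCO₃ supplies 1 eq per mole → 564.6 mol.
(a) Mass: 564.6 mol × 84 g/mol = 47,420 g.

(b) Mass of solution: 11.3 L × 1000 mL/L × 1.09 g/mL = 12,320 g.
(b) Available chlorine delivered: 12,320 g × 0.131 = 1614 g as Cl₂.
(b) Concentration rise: 1614 g / 489,000 L = 3.3 mg/L = 3.30 ppm.
(b) Final FC: 1.5 + 3.30 = 4.80 ppm.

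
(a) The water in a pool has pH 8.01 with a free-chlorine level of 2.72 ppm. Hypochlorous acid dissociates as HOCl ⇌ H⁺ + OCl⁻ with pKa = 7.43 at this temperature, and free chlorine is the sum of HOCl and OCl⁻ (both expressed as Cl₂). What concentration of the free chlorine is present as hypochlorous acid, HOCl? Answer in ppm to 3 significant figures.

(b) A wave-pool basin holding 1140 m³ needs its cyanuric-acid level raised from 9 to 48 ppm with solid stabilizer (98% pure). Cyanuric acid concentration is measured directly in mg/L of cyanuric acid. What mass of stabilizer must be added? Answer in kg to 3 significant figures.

(a) 0.566 ppm; (b) 45.4 kg

(a) [OCl⁻]/[HOCl] = 10^(pH − pKa) = 10^(8.01 − 7.43) = 10^0.58 = 3.802.
(a) Fraction as HOCl = 1 / (1 + 3.802) = 0.2083.
(a) HOCl = 0.2083 × 2.72 ppm = 0.5664 ppm.

(b) Volume: 1140 m³ = 1,140,000 L.
(b) CYA to add: (48 − 9) = 39 mg/L × 1,140,000 L = 44,460 g cyanuric acid.
(b) At 98% purity: 44,460 / 0.98 = 45,370 g product.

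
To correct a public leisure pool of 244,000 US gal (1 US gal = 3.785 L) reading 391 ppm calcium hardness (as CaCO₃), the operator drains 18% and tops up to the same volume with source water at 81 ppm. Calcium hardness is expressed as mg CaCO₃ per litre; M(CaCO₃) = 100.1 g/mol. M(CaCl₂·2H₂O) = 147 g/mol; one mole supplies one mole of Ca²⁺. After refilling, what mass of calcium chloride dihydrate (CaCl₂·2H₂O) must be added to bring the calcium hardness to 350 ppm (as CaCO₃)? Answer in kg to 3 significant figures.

Volume: 244,000 US gal × 3.785 L/gal = 923,540 L.
After draining 18% and refilling: 391 × 0.82 + 81 × 0.18 = 335.2 ppm.
Deficit to target: 350 − 335.2 = 14.8 mg/L.
As CaCO₃: 14.8 mg/L × 923,540 L = 13,670 g; ÷ 100.1 = 136.5 mol Ca²⁺.
Mass: 136.5 × 147 = 20,070 g.

20.1 kg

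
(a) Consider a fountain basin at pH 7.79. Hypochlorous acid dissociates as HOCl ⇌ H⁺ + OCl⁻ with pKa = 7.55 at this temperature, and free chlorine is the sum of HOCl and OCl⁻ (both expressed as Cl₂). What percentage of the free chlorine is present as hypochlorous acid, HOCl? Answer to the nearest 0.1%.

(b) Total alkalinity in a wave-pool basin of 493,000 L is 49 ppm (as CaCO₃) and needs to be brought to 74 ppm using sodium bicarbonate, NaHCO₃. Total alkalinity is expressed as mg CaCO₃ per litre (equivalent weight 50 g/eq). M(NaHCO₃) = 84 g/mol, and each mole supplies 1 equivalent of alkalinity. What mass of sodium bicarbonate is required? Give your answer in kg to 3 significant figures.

(a) 36.5%; (b) 20.7 kg

(a) [OCl⁻]/[HOCl] = 10^(pH − pKa) = 10^(7.79 − 7.55) = 10^0.24 = 1.738.
(a) Fraction as HOCl = 1 / (1 + 1.738) = 0.3653.

(b) Alkalinity to add: (74 − 49) = 25 mg/L as CaCO₃ × 493,000 L = 12,320 g as CaCO₃.
(b) Equivalents: 12,320 g ÷ 50 g/eq = 246.5 eq.
(b) NaHCO₃ supplies 1 eq per mole → 246.5 mol.
(b) Mass: 246.5 mol × 84 g/mol = 20,710 g.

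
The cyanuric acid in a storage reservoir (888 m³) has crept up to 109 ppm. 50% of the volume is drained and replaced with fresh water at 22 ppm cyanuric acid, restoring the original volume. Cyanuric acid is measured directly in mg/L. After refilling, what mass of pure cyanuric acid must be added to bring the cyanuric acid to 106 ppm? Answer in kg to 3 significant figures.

36.0 kg

Volume: 888 m³ = 888,000 L.
After draining 50% and refilling: 109 × 0.50 + 22 × 0.50 = 65.5 ppm.
Deficit to target: 106 − 65.5 = 40.5 mg/L.
Mass: 40.5 mg/L × 888,000 L = 35,960 g cyanuric acid.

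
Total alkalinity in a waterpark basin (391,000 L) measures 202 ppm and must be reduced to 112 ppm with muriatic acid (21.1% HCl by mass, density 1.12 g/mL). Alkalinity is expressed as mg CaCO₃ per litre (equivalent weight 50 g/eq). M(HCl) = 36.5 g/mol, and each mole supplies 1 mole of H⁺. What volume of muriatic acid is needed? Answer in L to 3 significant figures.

Alkalinity to neutralize: (202 − 112) = 90 mg/L as CaCO₃ × 391,000 L = 35,190 g as CaCO₃.
Equivalents of H⁺ required: 35,190 ÷ 50 g/eq = 703.8 eq = 703.8 mol HCl.
Mass of HCl: 703.8 × 36.5 = 25,690 g.
Mass of 21.1% solution: 25,690 / 0.211 = 121,700 g.
Volume: 121,700 g ÷ 1.12 g/mL = 108,700 mL.

109 L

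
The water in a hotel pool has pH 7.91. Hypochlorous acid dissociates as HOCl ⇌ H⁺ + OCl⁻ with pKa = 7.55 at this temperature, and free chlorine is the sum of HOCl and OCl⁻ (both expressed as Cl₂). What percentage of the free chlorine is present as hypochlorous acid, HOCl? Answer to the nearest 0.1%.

[OCl⁻]/[HOCl] = 10^(pH − pKa) = 10^(7.91 − 7.55) = 10^0.36 = 2.291.
Fraction as HOCl = 1 / (1 + 2.291) = 0.3039.

30.4%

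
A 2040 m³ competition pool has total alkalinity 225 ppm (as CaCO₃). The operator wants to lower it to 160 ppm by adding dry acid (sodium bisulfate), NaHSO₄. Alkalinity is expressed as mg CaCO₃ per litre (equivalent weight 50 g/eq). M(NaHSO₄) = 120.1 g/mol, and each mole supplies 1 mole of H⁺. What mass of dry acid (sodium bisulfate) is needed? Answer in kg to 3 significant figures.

Volume: 2040 m³ = 2,040,000 L.
Alkalinity to neutralize: (225 − 160) = 65 mg/L as CaCO₃ × 2,040,000 L = 132,600 g as CaCO₃.
Equivalents of H⁺ required: 132,600 ÷ 50 g/eq = 2652 eq = 2652 mol NaHSO₄.
Mass of NaHSO₄: 2652 × 120.1 = 318,500 g.

319 kg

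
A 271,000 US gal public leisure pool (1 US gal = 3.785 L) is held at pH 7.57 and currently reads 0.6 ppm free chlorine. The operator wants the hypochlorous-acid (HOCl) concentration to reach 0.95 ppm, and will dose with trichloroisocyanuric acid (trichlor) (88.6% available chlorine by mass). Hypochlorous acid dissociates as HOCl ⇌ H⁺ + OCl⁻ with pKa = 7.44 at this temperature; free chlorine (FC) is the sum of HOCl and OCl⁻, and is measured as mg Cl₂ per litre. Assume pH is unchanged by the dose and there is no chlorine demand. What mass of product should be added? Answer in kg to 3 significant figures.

1.89 kg

Volume: 271,000 US gal × 3.785 L/gal = 1,025,735 L.
[OCl⁻]/[HOCl] = 10^(pH − pKa) = 10^(7.57 − 7.44) = 1.349; fraction as HOCl = 1/(1 + 1.349) = 0.4257.
Free chlorine required for 0.95 ppm HOCl: 0.95 / 0.4257 = 2.232 ppm.
FC to add: 2.232 − 0.6 = 1.632 mg/L as Cl₂.
Cl₂ equivalent: 1.632 mg/L × 1,025,735 L = 1674 g.
Product at 88.6% available Cl: 1674 / 0.886 = 1889 g.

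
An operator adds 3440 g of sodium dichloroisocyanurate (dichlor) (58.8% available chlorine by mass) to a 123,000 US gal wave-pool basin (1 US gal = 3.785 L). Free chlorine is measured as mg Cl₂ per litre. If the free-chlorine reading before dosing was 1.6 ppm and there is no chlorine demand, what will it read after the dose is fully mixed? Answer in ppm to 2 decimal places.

5.94 ppm

Volume: 123,000 US gal × 3.785 L/gal = 465,555 L.
Available chlorine delivered: 3440 g × 0.588 = 2023 g as Cl₂.
Concentration rise: 2023 g / 465,555 L = 4.345 mg/L = 4.34 ppm.
Final FC: 1.6 + 4.34 = 5.94 ppm.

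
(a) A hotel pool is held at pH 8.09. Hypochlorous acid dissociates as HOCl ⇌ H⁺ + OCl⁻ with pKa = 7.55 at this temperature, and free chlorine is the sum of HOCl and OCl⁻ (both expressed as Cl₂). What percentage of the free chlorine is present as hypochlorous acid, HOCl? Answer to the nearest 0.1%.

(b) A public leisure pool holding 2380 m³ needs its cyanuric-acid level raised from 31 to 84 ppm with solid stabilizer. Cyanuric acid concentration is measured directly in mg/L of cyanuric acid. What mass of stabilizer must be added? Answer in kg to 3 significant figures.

(a) 22.4%; (b) 126 kg

(a) [OCl⁻]/[HOCl] = 10^(pH − pKa) = 10^(8.09 − 7.55) = 10^0.54 = 3.467.
(a) Fraction as HOCl = 1 / (1 + 3.467) = 0.2238.

(b) Volume: 2380 m³ = 2,380,000 L.
(b) CYA to add: (84 − 31) = 53 mg/L × 2,380,000 L = 126,100 g cyanuric acid.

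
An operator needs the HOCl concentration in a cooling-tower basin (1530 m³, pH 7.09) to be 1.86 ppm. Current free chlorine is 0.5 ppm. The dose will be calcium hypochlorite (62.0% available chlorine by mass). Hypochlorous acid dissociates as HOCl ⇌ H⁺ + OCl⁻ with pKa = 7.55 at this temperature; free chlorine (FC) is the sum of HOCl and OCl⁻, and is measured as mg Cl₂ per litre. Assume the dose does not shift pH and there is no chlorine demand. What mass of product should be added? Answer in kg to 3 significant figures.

4.95 kg

Volume: 1530 m³ = 1,530,000 L.
[OCl⁻]/[HOCl] = 10^(pH − pKa) = 10^(7.09 − 7.55) = 0.3467; fraction as HOCl = 1/(1 + 0.3467) = 0.7425.
Free chlorine required for 1.86 ppm HOCl: 1.86 / 0.7425 = 2.505 ppm.
FC to add: 2.505 − 0.5 = 2.005 mg/L as Cl₂.
Cl₂ equivalent: 2.005 mg/L × 1,530,000 L = 3068 g.
Product at 62.0% available Cl: 3068 / 0.62 = 4948 g.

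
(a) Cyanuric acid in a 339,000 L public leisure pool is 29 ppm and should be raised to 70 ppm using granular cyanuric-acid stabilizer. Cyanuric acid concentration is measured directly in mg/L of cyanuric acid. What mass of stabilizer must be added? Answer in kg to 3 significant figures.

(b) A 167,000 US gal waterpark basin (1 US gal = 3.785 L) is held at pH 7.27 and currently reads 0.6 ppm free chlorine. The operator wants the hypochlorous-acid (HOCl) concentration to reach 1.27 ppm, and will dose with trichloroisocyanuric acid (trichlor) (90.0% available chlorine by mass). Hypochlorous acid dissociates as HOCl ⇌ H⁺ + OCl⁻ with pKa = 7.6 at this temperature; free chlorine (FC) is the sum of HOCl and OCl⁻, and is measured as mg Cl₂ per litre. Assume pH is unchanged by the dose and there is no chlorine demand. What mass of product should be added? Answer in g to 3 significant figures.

(a) 13.9 kg; (b) 888 g

(a) CYA to add: (70 − 29) = 41 mg/L × 339,000 L = 13,900 g cyanuric acid.

(b) Volume: 167,000 US gal × 3.785 L/gal = 632,095 L.
(b) [OCl⁻]/[HOCl] = 10^(pH − pKa) = 10^(7.27 − 7.6) = 0.4677; fraction as HOCl = 1/(1 + 0.4677) = 0.6813.
(b) Free chlorine required for 1.27 ppm HOCl: 1.27 / 0.6813 = 1.864 ppm.
(b) FC to add: 1.864 − 0.6 = 1.264 mg/L as Cl₂.
(b) Cl₂ equivalent: 1.264 mg/L × 632,095 L = 799 g.
(b) Product at 90.0% available Cl: 799 / 0.9 = 887.8 g.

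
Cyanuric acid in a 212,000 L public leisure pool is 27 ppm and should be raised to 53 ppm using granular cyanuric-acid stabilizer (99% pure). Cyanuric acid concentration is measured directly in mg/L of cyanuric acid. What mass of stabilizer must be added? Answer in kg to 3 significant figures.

5.57 kg

CYA to add: (53 − 27) = 26 mg/L × 212,000 L = 5512 g cyanuric acid.
At 99% purity: 5512 / 0.99 = 5568 g product.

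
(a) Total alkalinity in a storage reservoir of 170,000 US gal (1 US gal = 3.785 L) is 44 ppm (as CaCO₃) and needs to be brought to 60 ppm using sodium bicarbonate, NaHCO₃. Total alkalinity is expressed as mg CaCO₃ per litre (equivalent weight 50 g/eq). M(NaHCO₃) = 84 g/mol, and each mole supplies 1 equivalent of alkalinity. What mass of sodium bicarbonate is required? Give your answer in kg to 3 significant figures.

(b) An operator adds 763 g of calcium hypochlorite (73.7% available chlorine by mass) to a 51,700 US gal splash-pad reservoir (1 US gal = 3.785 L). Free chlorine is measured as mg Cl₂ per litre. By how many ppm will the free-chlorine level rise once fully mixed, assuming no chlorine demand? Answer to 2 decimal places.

(a) 17.3 kg; (b) 2.87 ppm

(a) Volume: 170,000 US gal × 3.785 L/gal = 643,450 L.
(a) Alkalinity to add: (60 − 44) = 16 mg/L as CaCO₃ × 643,450 L = 10,300 g as CaCO₃.
(a) Equivalents: 10,300 g ÷ 50 g/eq = 205.9 eq.
(a) NaHCO₃ supplies 1 eq per mole → 205.9 mol.
(a) Mass: 205.9 mol × 84 g/mol = 17,300 g.

(b) Volume: 51,700 US gal × 3.785 L/gal = 195,684 L.
(b) Available chlorine delivered: 763 g × 0.737 = 562.3 g as Cl₂.
(b) Concentration rise: 562.3 g / 195,684 L = 2.874 mg/L = 2.87 ppm.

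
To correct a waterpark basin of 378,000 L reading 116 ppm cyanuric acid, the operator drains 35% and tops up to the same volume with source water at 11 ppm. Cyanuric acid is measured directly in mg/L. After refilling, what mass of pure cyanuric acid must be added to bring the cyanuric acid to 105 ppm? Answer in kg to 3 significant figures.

9.73 kg

After draining 35% and refilling: 116 × 0.65 + 11 × 0.35 = 79.25 ppm.
Deficit to target: 105 − 79.25 = 25.75 mg/L.
Mass: 25.75 mg/L × 378,000 L = 9734 g cyanuric acid.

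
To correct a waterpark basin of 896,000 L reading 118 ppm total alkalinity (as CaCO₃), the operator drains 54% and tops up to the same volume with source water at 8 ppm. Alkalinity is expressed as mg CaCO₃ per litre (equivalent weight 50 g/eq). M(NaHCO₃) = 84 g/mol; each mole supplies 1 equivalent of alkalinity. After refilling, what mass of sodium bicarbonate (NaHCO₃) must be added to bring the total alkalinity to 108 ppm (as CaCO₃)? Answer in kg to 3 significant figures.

After draining 54% and refilling: 118 × 0.46 + 8 × 0.54 = 58.6 ppm.
Deficit to target: 108 − 58.6 = 49.4 mg/L.
As CaCO₃: 49.4 mg/L × 896,000 L = 44,260 g; ÷ 50 g/eq ÷ 1 = 885.2 mol NaHCO₃.
Mass: 885.2 × 84 = 74,360 g.

74.4 kg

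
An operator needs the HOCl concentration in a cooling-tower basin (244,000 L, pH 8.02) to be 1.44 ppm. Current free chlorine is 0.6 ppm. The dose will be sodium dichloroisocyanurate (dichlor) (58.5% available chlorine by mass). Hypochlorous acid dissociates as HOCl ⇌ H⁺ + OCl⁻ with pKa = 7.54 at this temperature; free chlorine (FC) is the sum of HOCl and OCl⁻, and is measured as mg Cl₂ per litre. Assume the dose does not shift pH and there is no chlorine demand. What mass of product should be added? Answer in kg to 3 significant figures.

[OCl⁻]/[HOCl] = 10^(pH − pKa) = 10^(8.02 − 7.54) = 3.02; fraction as HOCl = 1/(1 + 3.02) = 0.2488.
Free chlorine required for 1.44 ppm HOCl: 1.44 / 0.2488 = 5.789 ppm.
FC to add: 5.789 − 0.6 = 5.189 mg/L as Cl₂.
Cl₂ equivalent: 5.189 mg/L × 244,000 L = 1266 g.
Product at 58.5% available Cl: 1266 / 0.585 = 2164 g.

2.16 kg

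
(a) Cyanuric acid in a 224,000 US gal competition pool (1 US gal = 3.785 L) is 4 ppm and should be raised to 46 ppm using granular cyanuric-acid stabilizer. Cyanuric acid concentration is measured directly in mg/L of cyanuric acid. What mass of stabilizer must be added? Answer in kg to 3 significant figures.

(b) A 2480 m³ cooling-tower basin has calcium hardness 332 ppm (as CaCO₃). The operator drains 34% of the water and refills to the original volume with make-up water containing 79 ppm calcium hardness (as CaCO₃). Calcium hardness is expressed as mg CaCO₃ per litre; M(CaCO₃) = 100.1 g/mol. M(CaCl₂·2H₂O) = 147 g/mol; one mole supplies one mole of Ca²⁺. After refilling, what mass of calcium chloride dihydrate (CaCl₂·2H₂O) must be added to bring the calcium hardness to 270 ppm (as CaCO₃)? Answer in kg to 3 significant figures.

(a) 35.6 kg; (b) 87.5 kg

(a) Volume: 224,000 US gal × 3.785 L/gal = 847,840 L.
(a) CYA to add: (46 − 4) = 42 mg/L × 847,840 L = 35,610 g cyanuric acid.

(b) Volume: 2480 m³ = 2,480,000 L.
(b) After draining 34% and refilling: 332 × 0.66 + 79 × 0.34 = 245.98 ppm.
(b) Deficit to target: 270 − 245.98 = 24.02 mg/L.
(b) As CaCO₃: 24.02 mg/L × 2,480,000 L = 59,570 g; ÷ 100.1 = 595.1 mol Ca²⁺.
(b) Mass: 595.1 × 147 = 87,480 g.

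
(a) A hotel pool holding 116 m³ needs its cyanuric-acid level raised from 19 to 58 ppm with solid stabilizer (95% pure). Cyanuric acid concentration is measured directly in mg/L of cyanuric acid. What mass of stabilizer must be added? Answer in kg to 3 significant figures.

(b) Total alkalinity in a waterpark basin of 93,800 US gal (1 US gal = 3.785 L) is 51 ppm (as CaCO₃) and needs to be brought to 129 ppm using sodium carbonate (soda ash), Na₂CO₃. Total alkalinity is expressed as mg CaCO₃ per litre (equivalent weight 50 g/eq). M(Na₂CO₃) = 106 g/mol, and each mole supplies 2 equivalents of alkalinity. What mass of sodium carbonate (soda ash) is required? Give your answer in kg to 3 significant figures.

(a) Volume: 116 m³ = 116,000 L.
(a) CYA to add: (58 − 19) = 39 mg/L × 116,000 L = 4524 g cyanuric acid.
(a) At 95% purity: 4524 / 0.95 = 4762 g product.

(b) Volume: 93,800 US gal × 3.785 L/gal = 355,033 L.
(b) Alkalinity to add: (129 − 51) = 78 mg/L as CaCO₃ × 355,033 L = 27,690 g as CaCO₃.
(b) Equivalents: 27,690 g ÷ 50 g/eq = 553.9 eq.
(b) Each mole of Na₂CO₃ supplies 2 eq, so 553.9 / 2 = 276.9 mol.
(b) Mass: 276.9 mol × 106 g/mol = 29,350 g.

(a) 4.76 kg; (b) 29.4 kg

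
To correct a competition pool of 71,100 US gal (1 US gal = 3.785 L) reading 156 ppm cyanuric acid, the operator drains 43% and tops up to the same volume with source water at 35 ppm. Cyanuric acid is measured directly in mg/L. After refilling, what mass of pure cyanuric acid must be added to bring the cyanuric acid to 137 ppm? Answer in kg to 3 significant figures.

8.89 kg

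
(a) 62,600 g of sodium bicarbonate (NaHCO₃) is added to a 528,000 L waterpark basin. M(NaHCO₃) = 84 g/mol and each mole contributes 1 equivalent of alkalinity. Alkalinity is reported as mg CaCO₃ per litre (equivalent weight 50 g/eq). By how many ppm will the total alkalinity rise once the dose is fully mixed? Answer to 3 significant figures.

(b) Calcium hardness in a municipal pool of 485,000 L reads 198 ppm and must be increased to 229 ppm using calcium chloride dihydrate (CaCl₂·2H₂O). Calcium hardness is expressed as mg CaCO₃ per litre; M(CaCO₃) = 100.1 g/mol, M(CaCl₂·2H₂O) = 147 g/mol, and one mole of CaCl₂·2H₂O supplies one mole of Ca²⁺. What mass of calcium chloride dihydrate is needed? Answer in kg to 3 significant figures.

(a) Moles of NaHCO₃: 62,600 g ÷ 84 g/mol = 745.2 mol → 745.2 eq of alkalinity.
(a) As CaCO₃: 745.2 eq × 50 g/eq = 37,260 g.
(a) Rise: 37,260 g / 528,000 L × 1000 = 70.57 mg/L.

(b) Hardness to add: (229 − 198) = 31 mg/L as CaCO₃ × 485,000 L = 15,040 g as CaCO₃.
(b) Moles of Ca²⁺ (1 mol Ca²⁺ ≡ 1 mol CaCO₃): 15,040 / 100.1 g/mol = 150.2 mol.
(b) Mass of CaCl₂·2H₂O: 150.2 × 147 = 22,080 g.

(a) 70.6 ppm; (b) 22.1 kg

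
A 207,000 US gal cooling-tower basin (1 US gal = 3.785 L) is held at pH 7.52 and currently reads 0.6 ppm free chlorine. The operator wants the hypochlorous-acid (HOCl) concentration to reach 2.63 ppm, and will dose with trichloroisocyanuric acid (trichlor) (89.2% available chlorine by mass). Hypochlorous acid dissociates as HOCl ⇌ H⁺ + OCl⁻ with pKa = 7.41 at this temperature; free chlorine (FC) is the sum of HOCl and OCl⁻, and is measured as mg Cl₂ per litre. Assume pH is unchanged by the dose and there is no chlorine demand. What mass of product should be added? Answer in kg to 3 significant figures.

4.76 kg

Volume: 207,000 US gal × 3.785 L/gal = 783,495 L.
[OCl⁻]/[HOCl] = 10^(pH − pKa) = 10^(7.52 − 7.41) = 1.288; fraction as HOCl = 1/(1 + 1.288) = 0.437.
Free chlorine required for 2.63 ppm HOCl: 2.63 / 0.437 = 6.018 ppm.
FC to add: 6.018 − 0.6 = 5.418 mg/L as Cl₂.
Cl₂ equivalent: 5.418 mg/L × 783,495 L = 4245 g.
Product at 89.2% available Cl: 4245 / 0.892 = 4759 g.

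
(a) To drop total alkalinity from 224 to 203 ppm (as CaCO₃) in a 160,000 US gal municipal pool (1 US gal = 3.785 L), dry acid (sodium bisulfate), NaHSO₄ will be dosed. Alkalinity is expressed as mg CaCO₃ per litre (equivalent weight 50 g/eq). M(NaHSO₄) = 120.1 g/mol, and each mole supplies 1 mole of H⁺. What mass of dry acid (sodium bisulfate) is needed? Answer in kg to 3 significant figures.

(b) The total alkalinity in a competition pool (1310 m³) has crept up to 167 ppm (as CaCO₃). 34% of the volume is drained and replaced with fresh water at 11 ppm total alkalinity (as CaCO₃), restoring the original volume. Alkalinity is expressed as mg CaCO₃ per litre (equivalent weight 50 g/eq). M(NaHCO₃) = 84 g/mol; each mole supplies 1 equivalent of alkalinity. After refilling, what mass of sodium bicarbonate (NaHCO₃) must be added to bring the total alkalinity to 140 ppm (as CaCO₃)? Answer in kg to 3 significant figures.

(a) 30.5 kg; (b) 57.3 kg

(a) Volume: 160,000 US gal × 3.785 L/gal = 605,600 L.
(a) Alkalinity to neutralize: (224 − 203) = 21 mg/L as CaCO₃ × 605,600 L = 12,720 g as CaCO₃.
(a) Equivalents of H⁺ required: 12,720 ÷ 50 g/eq = 254.4 eq = 254.4 mol NaHSO₄.
(a) Mass of NaHSO₄: 254.4 × 120.1 = 30,550 g.

(b) Volume: 1310 m³ = 1,310,000 L.
(b) After draining 34% and refilling: 167 × 0.66 + 11 × 0.34 = 113.96 ppm.
(b) Deficit to target: 140 − 113.96 = 26.04 mg/L.
(b) As CaCO₃: 26.04 mg/L × 1,310,000 L = 34,110 g; ÷ 50 g/eq ÷ 1 = 682.2 mol NaHCO₃.
(b) Mass: 682.2 × 84 = 57,310 g.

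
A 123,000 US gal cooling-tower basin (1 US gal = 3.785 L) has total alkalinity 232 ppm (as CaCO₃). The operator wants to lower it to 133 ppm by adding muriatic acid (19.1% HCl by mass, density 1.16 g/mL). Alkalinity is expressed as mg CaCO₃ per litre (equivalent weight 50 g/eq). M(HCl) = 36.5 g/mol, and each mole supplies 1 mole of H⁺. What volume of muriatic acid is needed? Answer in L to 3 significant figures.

152 L

Volume: 123,000 US gal × 3.785 L/gal = 465,555 L.
Alkalinity to neutralize: (232 − 133) = 99 mg/L as CaCO₃ × 465,555 L = 46,090 g as CaCO₃.
Equivalents of H⁺ required: 46,090 ÷ 50 g/eq = 921.8 eq = 921.8 mol HCl.
Mass of HCl: 921.8 × 36.5 = 33,650 g.
Mass of 19.1% solution: 33,650 / 0.191 = 176,200 g.
Volume: 176,200 g ÷ 1.16 g/mL = 151,900 mL.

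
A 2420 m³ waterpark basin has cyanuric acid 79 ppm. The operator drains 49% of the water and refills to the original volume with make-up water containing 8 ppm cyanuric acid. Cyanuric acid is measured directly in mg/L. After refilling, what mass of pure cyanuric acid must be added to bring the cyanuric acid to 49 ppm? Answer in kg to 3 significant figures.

Volume: 2420 m³ = 2,420,000 L.
After draining 49% and refilling: 79 × 0.51 + 8 × 0.49 = 44.21 ppm.
Deficit to target: 49 − 44.21 = 4.79 mg/L.
Mass: 4.79 mg/L × 2,420,000 L = 11,590 g cyanuric acid.

11.6 kg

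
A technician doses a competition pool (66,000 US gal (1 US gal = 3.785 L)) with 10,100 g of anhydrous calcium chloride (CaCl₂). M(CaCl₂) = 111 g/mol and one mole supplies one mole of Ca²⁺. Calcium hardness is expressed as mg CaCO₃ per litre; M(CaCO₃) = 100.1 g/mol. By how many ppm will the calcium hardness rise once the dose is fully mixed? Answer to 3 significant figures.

36.5 ppm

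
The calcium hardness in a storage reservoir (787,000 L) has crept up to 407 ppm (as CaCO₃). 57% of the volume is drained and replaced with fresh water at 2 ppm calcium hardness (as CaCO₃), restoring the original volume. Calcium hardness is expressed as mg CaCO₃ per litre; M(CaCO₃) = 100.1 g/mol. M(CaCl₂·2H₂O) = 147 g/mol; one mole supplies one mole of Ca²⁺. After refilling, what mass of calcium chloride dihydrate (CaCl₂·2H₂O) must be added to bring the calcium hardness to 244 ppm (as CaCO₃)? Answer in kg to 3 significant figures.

After draining 57% and refilling: 407 × 0.43 + 2 × 0.57 = 176.15 ppm.
Deficit to target: 244 − 176.15 = 67.85 mg/L.
As CaCO₃: 67.85 mg/L × 787,000 L = 53,400 g; ÷ 100.1 = 533.4 mol Ca²⁺.
Mass: 533.4 × 147 = 78,420 g.

78.4 kg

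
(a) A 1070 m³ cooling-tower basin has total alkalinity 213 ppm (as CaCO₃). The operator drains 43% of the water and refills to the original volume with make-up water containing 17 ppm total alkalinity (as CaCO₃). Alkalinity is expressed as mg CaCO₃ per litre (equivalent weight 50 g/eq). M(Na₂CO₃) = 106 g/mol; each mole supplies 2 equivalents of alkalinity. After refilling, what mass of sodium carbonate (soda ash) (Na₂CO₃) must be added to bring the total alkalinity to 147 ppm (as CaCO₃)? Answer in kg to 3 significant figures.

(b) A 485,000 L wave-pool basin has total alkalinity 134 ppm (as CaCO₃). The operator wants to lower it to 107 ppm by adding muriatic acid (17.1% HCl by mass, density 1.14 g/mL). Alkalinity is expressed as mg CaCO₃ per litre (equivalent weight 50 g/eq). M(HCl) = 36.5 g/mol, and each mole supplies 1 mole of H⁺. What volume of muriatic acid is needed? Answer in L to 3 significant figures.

(a) Volume: 1070 m³ = 1,070,000 L.
(a) After draining 43% and refilling: 213 × 0.57 + 17 × 0.43 = 128.72 ppm.
(a) Deficit to target: 147 − 128.72 = 18.28 mg/L.
(a) As CaCO₃: 18.28 mg/L × 1,070,000 L = 19,560 g; ÷ 50 g/eq ÷ 2 = 195.6 mol Na₂CO₃.
(a) Mass: 195.6 × 106 = 20,730 g.

(b) Alkalinity to neutralize: (134 − 107) = 27 mg/L as CaCO₃ × 485,000 L = 13,100 g as CaCO₃.
(b) Equivalents of H⁺ required: 13,100 ÷ 50 g/eq = 261.9 eq = 261.9 mol HCl.
(b) Mass of HCl: 261.9 × 36.5 = 9559 g.
(b) Mass of 17.1% solution: 9559 / 0.171 = 55,900 g.
(b) Volume: 55,900 g ÷ 1.14 g/mL = 49,040 mL.

(a) 20.7 kg; (b) 49.0 L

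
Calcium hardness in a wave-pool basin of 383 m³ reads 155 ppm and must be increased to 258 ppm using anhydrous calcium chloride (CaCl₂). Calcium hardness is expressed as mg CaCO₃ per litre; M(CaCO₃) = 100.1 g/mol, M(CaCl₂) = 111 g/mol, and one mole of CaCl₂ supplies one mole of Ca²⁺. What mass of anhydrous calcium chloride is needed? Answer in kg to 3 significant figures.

Volume: 383 m³ = 383,000 L.
Hardness to add: (258 − 155) = 103 mg/L as CaCO₃ × 383,000 L = 39,450 g as CaCO₃.
Moles of Ca²⁺ (1 mol Ca²⁺ ≡ 1 mol CaCO₃): 39,450 / 100.1 g/mol = 394.1 mol.
Mass of CaCl₂: 394.1 × 111 = 43,740 g.

43.7 kg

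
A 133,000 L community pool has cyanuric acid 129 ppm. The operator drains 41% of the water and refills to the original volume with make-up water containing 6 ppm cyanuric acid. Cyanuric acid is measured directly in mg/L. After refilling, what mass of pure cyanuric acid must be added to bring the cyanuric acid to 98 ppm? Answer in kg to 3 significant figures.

2.58 kg

After draining 41% and refilling: 129 × 0.59 + 6 × 0.41 = 78.57 ppm.
Deficit to target: 98 − 78.57 = 19.43 mg/L.
Mass: 19.43 mg/L × 133,000 L = 2584 g cyanuric acid.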